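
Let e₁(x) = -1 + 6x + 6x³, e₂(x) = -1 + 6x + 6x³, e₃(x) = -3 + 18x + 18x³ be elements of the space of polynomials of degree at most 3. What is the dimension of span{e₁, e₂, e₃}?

dim = 1

Use coordinates relative to {1, x, …, x³}.
Apply Gaussian elimination to the matrix whose rows are e₁, e₂, e₃.
Reduction leaves 1 leading entry, giving rank 1.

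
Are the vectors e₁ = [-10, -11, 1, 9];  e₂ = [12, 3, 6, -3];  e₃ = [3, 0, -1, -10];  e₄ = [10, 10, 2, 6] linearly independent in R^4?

linearly independent

Form the 4×4 matrix with these as columns; its determinant is -2100.
A nonzero determinant means the columns are linearly independent.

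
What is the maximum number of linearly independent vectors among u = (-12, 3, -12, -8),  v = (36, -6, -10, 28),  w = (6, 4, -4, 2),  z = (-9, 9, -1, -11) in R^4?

3

Form the matrix with u, v, w, z as columns and reduce.
The echelon form has 3 nonzero rows, so the rank is 3.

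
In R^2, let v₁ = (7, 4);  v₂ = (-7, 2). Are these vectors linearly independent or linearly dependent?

Place the vectors as rows of a 2×2 matrix and reduce to echelon form.
The reduction yields 2 nonzero rows, so the rank is 2.
Since rank = 2 (the number of vectors), the set is linearly independent.

linearly independent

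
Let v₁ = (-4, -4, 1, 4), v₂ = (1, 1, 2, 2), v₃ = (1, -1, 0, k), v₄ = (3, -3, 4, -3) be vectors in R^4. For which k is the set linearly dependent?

k = -25/9

Dependence holds iff the 4×4 matrix [v₁ v₂ v₃ v₄] is singular.
Cofactor expansion gives det = 54*k + 150.
This vanishes exactly when k = -25/9.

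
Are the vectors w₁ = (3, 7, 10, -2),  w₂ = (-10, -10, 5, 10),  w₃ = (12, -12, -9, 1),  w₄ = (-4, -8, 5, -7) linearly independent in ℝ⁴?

Form the 4×4 matrix with these as columns; its determinant is -37420.
A nonzero determinant means the columns are linearly independent.

linearly independent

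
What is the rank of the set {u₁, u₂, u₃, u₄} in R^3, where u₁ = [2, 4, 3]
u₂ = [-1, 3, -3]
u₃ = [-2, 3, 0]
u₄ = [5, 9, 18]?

Apply Gaussian elimination to the matrix whose rows are u₁, u₂, u₃, u₄.
Reduction leaves 3 leading entries, giving rank 3.
(With 4 elements in a 3-dimensional space the rank is at most 3.)

rank 3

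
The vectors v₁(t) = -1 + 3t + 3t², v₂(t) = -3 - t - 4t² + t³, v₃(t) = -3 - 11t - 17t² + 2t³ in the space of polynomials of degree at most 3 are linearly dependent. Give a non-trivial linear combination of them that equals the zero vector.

Take coordinates with respect to {1, t, …, t³}.
Row-reduce the matrix with v₁, v₂, v₃ as columns; the null space gives the coefficients.
The free variable yields coefficients (3, -2, 1) (any nonzero multiple also works).

3v₁ - 2v₂ + v₃ = 0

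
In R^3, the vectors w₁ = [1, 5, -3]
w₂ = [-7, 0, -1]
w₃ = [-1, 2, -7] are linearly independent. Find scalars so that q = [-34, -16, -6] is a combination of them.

q = -4w₁ + 4w₂ + 2w₃

Set up the augmented matrix [w₁ | w₂ | w₃ | q] and row-reduce.
The system has the unique solution (a₁, a₂, a₃) = (-4, 4, 2).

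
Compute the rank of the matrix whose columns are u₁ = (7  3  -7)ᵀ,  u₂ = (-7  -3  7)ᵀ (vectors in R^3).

1

Apply Gaussian elimination to the matrix whose rows are u₁, u₂.
Reduction leaves 1 leading entry, giving rank 1.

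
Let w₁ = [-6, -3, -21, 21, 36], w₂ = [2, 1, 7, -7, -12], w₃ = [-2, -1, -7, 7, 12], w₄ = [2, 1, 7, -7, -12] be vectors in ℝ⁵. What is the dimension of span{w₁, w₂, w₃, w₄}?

Row-reduce the 4×5 matrix with these as rows.
The echelon form has 1 nonzero row, so the rank is 1.

dim = 1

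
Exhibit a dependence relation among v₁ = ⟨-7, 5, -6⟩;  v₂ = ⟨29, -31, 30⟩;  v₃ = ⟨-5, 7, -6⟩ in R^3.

2v₁ + v₂ + 3v₃ = 0

Write the vectors as columns of a matrix and find a nonzero vector in its null space.
One solution (up to scaling) is (2, 1, 3).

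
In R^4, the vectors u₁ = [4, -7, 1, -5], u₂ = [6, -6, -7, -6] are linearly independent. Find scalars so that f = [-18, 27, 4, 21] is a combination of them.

Set up the augmented matrix [u₁ | u₂ | f] and row-reduce.
The system has the unique solution (c₁, c₂) = (-3, -1).

f = -3u₁ - u₂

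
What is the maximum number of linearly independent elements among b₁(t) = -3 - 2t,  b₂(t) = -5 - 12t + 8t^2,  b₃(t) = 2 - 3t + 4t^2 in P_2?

Represent each element by its coordinate vector in ℝ³.
Apply Gaussian elimination to the matrix whose rows are b₁, b₂, b₃.
Exactly 2 pivots survive; hence the rank is 2.

2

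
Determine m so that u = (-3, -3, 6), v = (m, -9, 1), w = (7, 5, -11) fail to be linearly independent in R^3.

m = 25

The vectors are dependent exactly when the determinant of the matrix with rows u, v, w vanishes.
Cofactor expansion gives det = 75 - 3*m.
This vanishes exactly when m = 25.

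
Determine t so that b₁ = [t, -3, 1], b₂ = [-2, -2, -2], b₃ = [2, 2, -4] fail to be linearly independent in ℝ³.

The set is linearly dependent precisely when det[b₁; b₂; b₃] = 0.
Cofactor expansion gives det = 12*t + 36.
Setting this to zero gives t = -3.

t = -3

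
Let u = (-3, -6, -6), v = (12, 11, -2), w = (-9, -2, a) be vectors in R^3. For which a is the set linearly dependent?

Place the vectors as rows of a 3×3 matrix; dependence ⇔ determinant zero.
Expanding, det = 39*a - 546.
Setting this to zero gives a = 14.

a = 14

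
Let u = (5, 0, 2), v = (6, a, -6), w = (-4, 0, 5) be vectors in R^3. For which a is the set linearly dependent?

a = 0

Dependence holds iff the 3×3 matrix [u v w] is singular.
Expanding, det = 33*a.
Setting this to zero gives a = 0.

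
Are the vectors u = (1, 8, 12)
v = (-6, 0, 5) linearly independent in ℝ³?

Row-reduce the matrix whose columns are u, v.
The reduction yields 2 nonzero rows, so the rank is 2.
Since rank = 2 (the number of vectors), the set is linearly independent.

linearly independent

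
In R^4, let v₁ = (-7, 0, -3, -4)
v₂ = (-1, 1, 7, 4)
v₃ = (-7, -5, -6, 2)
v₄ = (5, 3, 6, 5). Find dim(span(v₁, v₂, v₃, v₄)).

Apply Gaussian elimination to the matrix whose rows are v₁, v₂, v₃, v₄.
Reduction leaves 4 leading entries, giving rank 4.

4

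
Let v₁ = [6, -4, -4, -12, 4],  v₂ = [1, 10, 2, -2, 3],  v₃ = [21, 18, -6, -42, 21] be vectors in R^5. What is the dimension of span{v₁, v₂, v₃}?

dim = 2

Form the matrix with v₁, v₂, v₃ as columns and reduce.
Reduction leaves 2 leading entries, giving rank 2.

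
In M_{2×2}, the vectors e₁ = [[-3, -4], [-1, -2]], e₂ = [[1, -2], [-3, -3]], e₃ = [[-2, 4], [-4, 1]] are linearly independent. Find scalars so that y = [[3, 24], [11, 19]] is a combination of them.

Identify each element with its coordinate vector in ℝ⁴ via {E₁₁, E₁₂, E₂₁, E₂₂}.
Solve the system with e₁, e₂, e₃ as columns and y as the right-hand side.
Row-reducing the augmented matrix gives the unique coefficients (a₁, a₂, a₃) = (-3, -4, 1).

y = -3e₁ - 4e₂ + e₃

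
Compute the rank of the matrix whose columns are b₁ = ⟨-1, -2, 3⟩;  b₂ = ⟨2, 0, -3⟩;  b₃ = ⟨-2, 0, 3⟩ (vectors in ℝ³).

rank 2

Row-reduce the 3×3 matrix with these as rows.
There are 2 pivot columns, so rank = 2.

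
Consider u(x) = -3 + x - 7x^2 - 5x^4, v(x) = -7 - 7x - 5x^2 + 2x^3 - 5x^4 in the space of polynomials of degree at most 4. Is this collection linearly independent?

Take coordinates with respect to the standard basis {1, x, …, x^4}.
Place the vectors as rows of a 2×5 matrix and reduce to echelon form.
The reduction yields 2 nonzero rows, so the rank is 2.
Since rank = 2 (the number of vectors), the set is linearly independent.

linearly independent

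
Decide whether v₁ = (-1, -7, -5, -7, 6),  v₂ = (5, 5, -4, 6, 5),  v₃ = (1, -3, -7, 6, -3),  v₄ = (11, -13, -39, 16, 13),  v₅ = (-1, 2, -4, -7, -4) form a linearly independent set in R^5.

linearly dependent

Row-reduce the matrix whose columns are v₁, v₂, v₃, v₄, v₅.
The reduction yields 4 nonzero rows, so the rank is 4.
Since rank 4 < 5, the set is linearly dependent.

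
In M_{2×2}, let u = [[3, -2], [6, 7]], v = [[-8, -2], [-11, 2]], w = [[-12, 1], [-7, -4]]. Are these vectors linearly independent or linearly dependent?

Take coordinates with respect to the standard basis {E₁₁, E₁₂, E₂₁, E₂₂}.
Place the vectors as rows of a 3×4 matrix and reduce to echelon form.
The reduction yields 3 nonzero rows, so the rank is 3.
Since rank = 3 (the number of vectors), the set is linearly independent.

linearly independent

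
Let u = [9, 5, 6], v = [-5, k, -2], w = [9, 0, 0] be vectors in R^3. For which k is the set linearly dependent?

The set is linearly dependent precisely when det[u; v; w] = 0.
Cofactor expansion gives det = -54*k - 90.
This vanishes exactly when k = -5/3.

k = -5/3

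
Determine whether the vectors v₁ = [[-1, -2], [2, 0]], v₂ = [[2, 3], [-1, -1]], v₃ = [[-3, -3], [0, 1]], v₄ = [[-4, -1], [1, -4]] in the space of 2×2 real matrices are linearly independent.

linearly independent

Write each element as a coordinate vector in ℝ⁴ using {E₁₁, E₁₂, E₂₁, E₂₂}.
The matrix [v₁|v₂|v₃|v₄] has determinant -5.
A nonzero determinant means the columns are linearly independent.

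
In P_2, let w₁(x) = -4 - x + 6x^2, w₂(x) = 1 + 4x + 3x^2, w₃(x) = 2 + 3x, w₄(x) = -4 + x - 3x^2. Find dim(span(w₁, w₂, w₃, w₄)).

dim = 3

Pass to coordinate vectors with respect to the basis {1, x, x^2}.
Row-reduce the 4×3 matrix with these as rows.
Reduction leaves 3 leading entries, giving rank 3.
(With 4 elements in a 3-dimensional space the rank is at most 3.)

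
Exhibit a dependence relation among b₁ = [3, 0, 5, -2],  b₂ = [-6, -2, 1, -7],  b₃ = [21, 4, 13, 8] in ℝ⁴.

Row-reduce the matrix with b₁, b₂, b₃ as columns; the null space gives the coefficients.
The free variable yields coefficients (3, -2, -1) (any nonzero multiple also works).

3b₁ - 2b₂ - b₃ = 0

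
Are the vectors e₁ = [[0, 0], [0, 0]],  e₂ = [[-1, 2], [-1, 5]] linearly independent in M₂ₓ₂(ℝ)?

Take coordinates with respect to the standard basis {E₁₁, E₁₂, E₂₁, E₂₂}.
One of the vectors is the zero vector, so the set is linearly dependent.

linearly dependent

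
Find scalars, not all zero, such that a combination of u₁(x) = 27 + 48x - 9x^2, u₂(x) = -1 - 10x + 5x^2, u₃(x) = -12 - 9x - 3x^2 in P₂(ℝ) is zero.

Write each element as a vector in ℝ³ using {1, x, x^2}.
Set up α₁u₁ + … + α₃u₃ = 0 and solve the homogeneous system.
A generator of the null space is (1, 3, 2).

u₁ + 3u₂ + 2u₃ = 0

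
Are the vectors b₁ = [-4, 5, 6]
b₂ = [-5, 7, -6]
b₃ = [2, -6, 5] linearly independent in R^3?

linearly independent

Place the vectors as rows of a 3×3 matrix and reduce to echelon form.
The reduction yields 3 nonzero rows, so the rank is 3.
Since rank = 3 (the number of vectors), the set is linearly independent.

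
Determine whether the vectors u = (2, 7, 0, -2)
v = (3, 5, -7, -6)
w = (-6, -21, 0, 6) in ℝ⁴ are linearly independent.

One vector is a scalar multiple of another, so the set is dependent.

linearly dependent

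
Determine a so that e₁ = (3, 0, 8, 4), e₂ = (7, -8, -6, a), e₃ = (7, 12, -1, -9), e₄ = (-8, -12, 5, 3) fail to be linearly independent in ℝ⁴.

The set is linearly dependent precisely when det[e₁; e₂; e₃; e₄] = 0.
The determinant works out to 240*a - 11520.
Setting this to zero gives a = 48.

a = 48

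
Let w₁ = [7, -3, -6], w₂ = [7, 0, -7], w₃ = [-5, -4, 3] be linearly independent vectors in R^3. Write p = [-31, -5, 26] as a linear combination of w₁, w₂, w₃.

Write p = α₁w₁ + … + α₃w₃ and equate components.
Back-substitution yields (α₁, α₂, α₃) = (-1, -2, 2).

p = -w₁ - 2w₂ + 2w₃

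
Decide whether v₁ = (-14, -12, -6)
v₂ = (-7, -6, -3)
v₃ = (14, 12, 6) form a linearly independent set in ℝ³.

linearly dependent

The matrix [v₁|v₂|v₃] has determinant 0.
A zero determinant means the columns are linearly dependent.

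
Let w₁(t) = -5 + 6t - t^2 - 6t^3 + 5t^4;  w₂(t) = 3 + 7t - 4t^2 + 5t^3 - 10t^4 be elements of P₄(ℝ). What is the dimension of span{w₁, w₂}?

dim = 2

Pass to coordinate vectors with respect to the basis {1, t, …, t^4}.
Apply Gaussian elimination to the matrix whose rows are w₁, w₂.
The echelon form has 2 nonzero rows, so the rank is 2.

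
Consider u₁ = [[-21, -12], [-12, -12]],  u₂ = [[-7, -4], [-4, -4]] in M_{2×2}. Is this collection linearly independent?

linearly dependent

Write each element as a coordinate vector in ℝ⁴ using {E₁₁, E₁₂, E₂₁, E₂₂}.
Place the vectors as rows of a 2×4 matrix and reduce to echelon form.
The reduction yields 1 nonzero row, so the rank is 1.
Since rank 1 < 2, the set is linearly dependent.
Indeed u₁ - 3u₂ = 0.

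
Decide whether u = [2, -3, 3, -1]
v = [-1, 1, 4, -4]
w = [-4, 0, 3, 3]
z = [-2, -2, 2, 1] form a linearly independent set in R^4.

The matrix [u|v|w|z] has determinant -185.
A nonzero determinant means the columns are linearly independent.

linearly independent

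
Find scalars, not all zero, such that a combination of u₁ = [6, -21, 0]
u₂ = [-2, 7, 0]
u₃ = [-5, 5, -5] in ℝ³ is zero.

Set up α₁u₁ + … + α₃u₃ = 0 and solve the homogeneous system.
One solution (up to scaling) is (1, 3, 0).

u₁ + 3u₂ = 0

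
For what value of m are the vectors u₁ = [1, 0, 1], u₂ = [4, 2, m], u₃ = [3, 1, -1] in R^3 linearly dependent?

m = -4

Dependence holds iff the 3×3 matrix [u₁ u₂ u₃] is singular.
Cofactor expansion gives det = -m - 4.
Setting this to zero gives m = -4.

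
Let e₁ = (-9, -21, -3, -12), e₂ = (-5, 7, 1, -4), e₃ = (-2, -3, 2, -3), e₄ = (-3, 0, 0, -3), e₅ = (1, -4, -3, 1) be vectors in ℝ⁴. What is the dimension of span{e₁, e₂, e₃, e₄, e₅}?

Apply Gaussian elimination to the matrix whose rows are e₁, e₂, e₃, e₄, e₅.
The echelon form has 3 nonzero rows, so the rank is 3.
(With 5 elements in a 4-dimensional space the rank is at most 4.)

dim = 3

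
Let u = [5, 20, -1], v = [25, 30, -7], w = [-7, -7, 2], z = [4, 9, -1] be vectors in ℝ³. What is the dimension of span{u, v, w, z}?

2

Row-reduce the 4×3 matrix with these as rows.
Reduction leaves 2 leading entries, giving rank 2.
(With 4 elements in a 3-dimensional space the rank is at most 3.)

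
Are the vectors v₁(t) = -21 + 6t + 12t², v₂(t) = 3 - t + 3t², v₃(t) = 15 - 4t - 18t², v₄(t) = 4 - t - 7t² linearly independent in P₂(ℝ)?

linearly dependent

Take coordinates with respect to the standard basis {1, t, t²}.
There are 4 vectors in a 3-dimensional space, so they cannot be linearly independent.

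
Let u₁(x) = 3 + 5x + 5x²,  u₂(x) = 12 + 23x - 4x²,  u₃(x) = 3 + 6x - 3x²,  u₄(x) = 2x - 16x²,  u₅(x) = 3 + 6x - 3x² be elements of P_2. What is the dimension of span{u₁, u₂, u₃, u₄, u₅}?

Represent each element by its coordinate vector in ℝ³.
Apply Gaussian elimination to the matrix whose rows are u₁, u₂, u₃, u₄, u₅.
The echelon form has 2 nonzero rows, so the rank is 2.
(With 5 elements in a 3-dimensional space the rank is at most 3.)

2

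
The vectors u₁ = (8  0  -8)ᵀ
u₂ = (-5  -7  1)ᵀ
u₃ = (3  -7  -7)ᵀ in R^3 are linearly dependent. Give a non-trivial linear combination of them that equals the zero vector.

Write the vectors as columns of a matrix and find a nonzero vector in its null space.
The free variable yields coefficients (1, 1, -1) (any nonzero multiple also works).

u₁ + u₂ - u₃ = 0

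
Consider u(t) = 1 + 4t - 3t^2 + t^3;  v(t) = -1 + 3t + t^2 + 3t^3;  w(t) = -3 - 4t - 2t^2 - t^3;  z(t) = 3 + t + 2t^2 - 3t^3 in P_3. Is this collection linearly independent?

Take coordinates with respect to the standard basis {1, t, …, t^3}.
Row-reduce the matrix whose columns are u, v, w, z.
The reduction yields 4 nonzero rows, so the rank is 4.
Since rank = 4 (the number of vectors), the set is linearly independent.

linearly independent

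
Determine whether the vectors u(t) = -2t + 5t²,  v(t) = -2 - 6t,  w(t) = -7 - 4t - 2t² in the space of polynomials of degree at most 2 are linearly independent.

Take coordinates with respect to the standard basis {1, t, t²}.
The matrix [u|v|w] has determinant -162.
A nonzero determinant means the columns are linearly independent.

linearly independent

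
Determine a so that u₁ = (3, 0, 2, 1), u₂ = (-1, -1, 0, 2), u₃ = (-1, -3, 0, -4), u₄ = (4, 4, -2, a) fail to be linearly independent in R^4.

Place the vectors as rows of a 4×4 matrix; dependence ⇔ determinant zero.
Expanding, det = 4*a + 96.
Setting this to zero gives a = -24.

a = -24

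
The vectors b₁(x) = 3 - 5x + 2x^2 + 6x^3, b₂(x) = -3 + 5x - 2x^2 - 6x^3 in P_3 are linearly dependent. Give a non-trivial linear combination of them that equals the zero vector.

Take coordinates with respect to {1, x, …, x^3}.
Set up α₁b₁ + α₂b₂ = 0 and solve the homogeneous system.
The free variable yields coefficients (1, 1) (any nonzero multiple also works).

b₁ + b₂ = 0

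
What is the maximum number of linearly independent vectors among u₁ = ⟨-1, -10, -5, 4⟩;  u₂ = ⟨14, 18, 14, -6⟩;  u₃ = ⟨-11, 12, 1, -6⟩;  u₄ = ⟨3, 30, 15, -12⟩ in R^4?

2

Row-reduce the 4×4 matrix with these as rows.
There are 2 pivot columns, so rank = 2.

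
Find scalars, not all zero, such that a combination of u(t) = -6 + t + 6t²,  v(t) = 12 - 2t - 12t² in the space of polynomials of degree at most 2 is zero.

2u + v = 0

Write each element as a vector in ℝ³ using {1, t, t²}.
Row-reduce the matrix with u, v as columns; the null space gives the coefficients.
The free variable yields coefficients (2, 1) (any nonzero multiple also works).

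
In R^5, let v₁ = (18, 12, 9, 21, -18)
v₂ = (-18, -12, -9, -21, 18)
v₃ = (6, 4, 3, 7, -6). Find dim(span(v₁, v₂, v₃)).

dim = 1

Form the matrix with v₁, v₂, v₃ as columns and reduce.
Reduction leaves 1 leading entry, giving rank 1.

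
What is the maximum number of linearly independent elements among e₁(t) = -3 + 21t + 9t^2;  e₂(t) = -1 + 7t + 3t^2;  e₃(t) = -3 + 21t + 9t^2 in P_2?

1

Pass to coordinate vectors with respect to the basis {1, t, t^2}.
Form the matrix with e₁, e₂, e₃ as columns and reduce.
There is 1 pivot column, so rank = 1.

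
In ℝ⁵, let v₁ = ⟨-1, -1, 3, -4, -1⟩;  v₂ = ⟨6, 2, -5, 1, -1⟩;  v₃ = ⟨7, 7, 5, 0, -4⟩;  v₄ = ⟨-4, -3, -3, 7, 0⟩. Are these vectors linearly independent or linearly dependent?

Row-reduce the matrix whose columns are v₁, v₂, v₃, v₄.
The reduction yields 4 nonzero rows, so the rank is 4.
Since rank = 4 (the number of vectors), the set is linearly independent.

linearly independent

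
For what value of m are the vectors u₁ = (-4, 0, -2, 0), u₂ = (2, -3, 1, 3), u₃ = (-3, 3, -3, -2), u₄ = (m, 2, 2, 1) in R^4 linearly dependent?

m = 13

The vectors are dependent exactly when the determinant of the matrix with rows u₁, u₂, u₃, u₄ vanishes.
Expanding, det = 6*m - 78.
This vanishes exactly when m = 13.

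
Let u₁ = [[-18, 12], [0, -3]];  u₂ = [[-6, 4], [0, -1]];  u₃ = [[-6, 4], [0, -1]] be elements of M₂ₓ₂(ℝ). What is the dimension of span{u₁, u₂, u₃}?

dim = 1

Pass to coordinate vectors with respect to the basis {E₁₁, E₁₂, E₂₁, E₂₂}.
Put the 4×3 matrix [u₁|u₂|u₃] into echelon form.
Reduction leaves 1 leading entry, giving rank 1.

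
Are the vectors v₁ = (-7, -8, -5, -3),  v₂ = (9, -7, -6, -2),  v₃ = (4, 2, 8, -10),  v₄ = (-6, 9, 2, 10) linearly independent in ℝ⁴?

The matrix [v₁|v₂|v₃|v₄] has determinant -622.
A nonzero determinant means the columns are linearly independent.

linearly independent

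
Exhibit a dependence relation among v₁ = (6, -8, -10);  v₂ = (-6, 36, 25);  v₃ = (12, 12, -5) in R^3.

Row-reduce the matrix with v₁, v₂, v₃ as columns; the null space gives the coefficients.
The free variable yields coefficients (3, 1, -1) (any nonzero multiple also works).

3v₁ + v₂ - v₃ = 0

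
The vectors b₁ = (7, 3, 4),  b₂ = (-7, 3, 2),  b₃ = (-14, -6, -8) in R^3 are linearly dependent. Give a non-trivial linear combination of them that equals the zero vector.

Set up α₁b₁ + … + α₃b₃ = 0 and solve the homogeneous system.
One solution (up to scaling) is (2, 0, 1).

2b₁ + b₃ = 0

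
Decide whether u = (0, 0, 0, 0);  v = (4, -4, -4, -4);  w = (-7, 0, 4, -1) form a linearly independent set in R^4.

One of the vectors is the zero vector, so the set is linearly dependent.

linearly dependent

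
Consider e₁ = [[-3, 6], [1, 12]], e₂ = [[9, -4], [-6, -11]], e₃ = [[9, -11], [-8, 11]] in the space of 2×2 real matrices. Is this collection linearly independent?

linearly independent

Take coordinates with respect to the standard basis {E₁₁, E₁₂, E₂₁, E₂₂}.
Place the vectors as rows of a 3×4 matrix and reduce to echelon form.
The reduction yields 3 nonzero rows, so the rank is 3.
Since rank = 3 (the number of vectors), the set is linearly independent.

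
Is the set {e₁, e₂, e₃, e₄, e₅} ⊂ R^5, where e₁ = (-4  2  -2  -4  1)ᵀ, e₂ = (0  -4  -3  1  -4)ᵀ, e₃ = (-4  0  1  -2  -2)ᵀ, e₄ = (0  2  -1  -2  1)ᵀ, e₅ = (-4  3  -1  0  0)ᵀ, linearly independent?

Place the vectors as rows of a 5×5 matrix and reduce to echelon form.
The reduction yields 5 nonzero rows, so the rank is 5.
Since rank = 5 (the number of vectors), the set is linearly independent.

linearly independent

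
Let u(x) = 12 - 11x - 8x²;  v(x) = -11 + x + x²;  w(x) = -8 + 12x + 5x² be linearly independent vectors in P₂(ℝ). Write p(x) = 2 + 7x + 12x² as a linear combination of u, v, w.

p = -3u - 2v - 2w

Take coordinate vectors relative to {1, x, x²}.
Set up the augmented matrix [u | v | w | p] and row-reduce.
Row-reducing the augmented matrix gives the unique coefficients (α₁, α₂, α₃) = (-3, -2, -2).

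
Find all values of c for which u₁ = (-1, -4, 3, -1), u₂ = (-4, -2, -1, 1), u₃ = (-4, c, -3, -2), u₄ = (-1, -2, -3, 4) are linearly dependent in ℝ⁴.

Dependence holds iff the 4×4 matrix [u₁ u₂ u₃ u₄] is singular.
Expanding, det = 224 - 35*c.
Solving 224 - 35*c = 0 yields c = 32/5.

c = 32/5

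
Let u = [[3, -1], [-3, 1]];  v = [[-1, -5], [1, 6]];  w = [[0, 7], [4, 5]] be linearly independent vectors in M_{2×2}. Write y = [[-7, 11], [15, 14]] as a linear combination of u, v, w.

y = -2u + v + 2w

Work in coordinates with respect to the standard basis {E₁₁, E₁₂, E₂₁, E₂₂}.
Since u, v, w are independent, the coefficients expressing y are uniquely determined by a linear system.
Back-substitution yields (a₁, a₂, a₃) = (-2, 1, 2).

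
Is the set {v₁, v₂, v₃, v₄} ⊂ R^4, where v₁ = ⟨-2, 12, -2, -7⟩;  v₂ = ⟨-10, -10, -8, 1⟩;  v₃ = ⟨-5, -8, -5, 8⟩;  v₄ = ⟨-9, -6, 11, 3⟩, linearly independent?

Form the 4×4 matrix with these as columns; its determinant is -15804.
A nonzero determinant means the columns are linearly independent.

linearly independent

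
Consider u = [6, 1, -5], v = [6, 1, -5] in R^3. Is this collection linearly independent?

linearly dependent

Row-reduce the matrix whose columns are u, v.
The reduction yields 1 nonzero row, so the rank is 1.
Since rank 1 < 2, the set is linearly dependent.
Indeed u - v = 0.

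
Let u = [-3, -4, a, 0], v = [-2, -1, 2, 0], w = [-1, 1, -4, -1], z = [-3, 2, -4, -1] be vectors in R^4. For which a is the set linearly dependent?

a = 11/2

The vectors are dependent exactly when the determinant of the matrix with rows u, v, w, z vanishes.
Expanding, det = 22 - 4*a.
Solving 22 - 4*a = 0 yields a = 11/2.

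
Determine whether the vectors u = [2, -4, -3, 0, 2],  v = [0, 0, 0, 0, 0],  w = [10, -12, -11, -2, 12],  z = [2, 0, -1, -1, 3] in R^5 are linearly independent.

One of the vectors is the zero vector, so the set is linearly dependent.

linearly dependent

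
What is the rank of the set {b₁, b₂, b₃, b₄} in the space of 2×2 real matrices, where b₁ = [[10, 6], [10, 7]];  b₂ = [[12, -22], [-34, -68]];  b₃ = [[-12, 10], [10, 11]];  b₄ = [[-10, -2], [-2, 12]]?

Pass to coordinate vectors with respect to the basis {E₁₁, E₁₂, E₂₁, E₂₂}.
Row-reduce the 4×4 matrix with these as rows.
There are 3 pivot columns, so rank = 3.

rank 3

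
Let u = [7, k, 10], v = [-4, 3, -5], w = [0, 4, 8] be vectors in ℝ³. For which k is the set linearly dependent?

Dependence holds iff the 3×3 matrix [u v w] is singular.
Cofactor expansion gives det = 32*k + 148.
Solving 32*k + 148 = 0 yields k = -37/8.

k = -37/8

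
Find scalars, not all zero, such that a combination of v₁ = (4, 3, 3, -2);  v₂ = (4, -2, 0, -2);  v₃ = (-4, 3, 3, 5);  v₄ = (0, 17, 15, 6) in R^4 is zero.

3v₁ - v₂ + 2v₃ - v₄ = 0

Write the vectors as columns of a matrix and find a nonzero vector in its null space.
A generator of the null space is (3, -1, 2, -1).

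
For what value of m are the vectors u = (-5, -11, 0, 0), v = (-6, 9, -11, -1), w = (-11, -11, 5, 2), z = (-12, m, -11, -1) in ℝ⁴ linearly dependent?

m = -21/5

Dependence holds iff the 4×4 matrix [u v w z] is singular.
Expanding, det = 85*m + 357.
Solving 85*m + 357 = 0 yields m = -21/5.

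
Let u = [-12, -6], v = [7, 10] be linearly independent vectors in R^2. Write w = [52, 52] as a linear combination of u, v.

Solve the system with u, v as columns and w as the right-hand side.
Back-substitution yields (c₁, c₂) = (-2, 4).

w = -2u + 4v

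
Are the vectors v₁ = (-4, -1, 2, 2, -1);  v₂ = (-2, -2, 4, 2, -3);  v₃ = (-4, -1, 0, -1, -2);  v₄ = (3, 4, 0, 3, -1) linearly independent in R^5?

linearly independent

Row-reduce the matrix whose columns are v₁, v₂, v₃, v₄.
The reduction yields 4 nonzero rows, so the rank is 4.
Since rank = 4 (the number of vectors), the set is linearly independent.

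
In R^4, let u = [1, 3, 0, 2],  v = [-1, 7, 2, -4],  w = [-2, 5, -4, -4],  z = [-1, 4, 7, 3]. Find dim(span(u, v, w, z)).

4

Put the 4×4 matrix [u|v|w|z] into echelon form.
Reduction leaves 4 leading entries, giving rank 4.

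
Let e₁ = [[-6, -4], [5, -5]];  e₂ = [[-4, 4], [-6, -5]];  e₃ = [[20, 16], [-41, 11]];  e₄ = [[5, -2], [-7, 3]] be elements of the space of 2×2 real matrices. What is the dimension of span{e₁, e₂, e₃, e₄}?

Use coordinates relative to {E₁₁, E₁₂, E₂₁, E₂₂}.
Put the 4×4 matrix [e₁|e₂|e₃|e₄] into echelon form.
Exactly 3 pivots survive; hence the rank is 3.

3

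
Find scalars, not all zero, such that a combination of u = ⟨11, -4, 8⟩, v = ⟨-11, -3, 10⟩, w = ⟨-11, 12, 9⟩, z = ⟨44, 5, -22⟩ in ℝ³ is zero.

Solve the homogeneous system with u, v, w, z as columns by row-reducing the coefficient matrix.
The free variable yields coefficients (1, -3, 0, -1) (any nonzero multiple also works).

u - 3v - z = 0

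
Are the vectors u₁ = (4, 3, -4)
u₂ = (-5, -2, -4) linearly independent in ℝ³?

linearly independent

Row-reduce the matrix whose columns are u₁, u₂.
The reduction yields 2 nonzero rows, so the rank is 2.
Since rank = 2 (the number of vectors), the set is linearly independent.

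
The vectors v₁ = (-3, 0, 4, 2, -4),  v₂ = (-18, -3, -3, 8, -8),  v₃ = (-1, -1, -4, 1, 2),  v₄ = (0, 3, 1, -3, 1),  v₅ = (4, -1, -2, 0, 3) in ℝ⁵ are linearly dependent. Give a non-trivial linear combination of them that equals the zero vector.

v₁ - v₂ + 3v₃ - v₄ - 3v₅ = 0

Write the vectors as columns of a matrix and find a nonzero vector in its null space.
One solution (up to scaling) is (1, -1, 3, -1, -3).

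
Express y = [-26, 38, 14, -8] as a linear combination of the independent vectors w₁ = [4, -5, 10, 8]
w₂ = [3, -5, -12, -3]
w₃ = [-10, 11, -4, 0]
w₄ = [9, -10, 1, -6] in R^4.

y = -4w₁ - 4w₂ - 2w₃ - 2w₄

Since w₁, w₂, w₃, w₄ are independent, the coefficients expressing y are uniquely determined by a linear system.
Row-reducing the augmented matrix gives the unique coefficients (α₁, …, α₄) = (-4, -4, -2, -2).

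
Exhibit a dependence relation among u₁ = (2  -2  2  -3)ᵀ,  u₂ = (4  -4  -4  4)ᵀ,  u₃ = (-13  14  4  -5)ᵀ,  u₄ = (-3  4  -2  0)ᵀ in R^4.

u₁ + 2u₂ + u₃ - u₄ = 0

Set up α₁u₁ + … + α₄u₄ = 0 and solve the homogeneous system.
One solution (up to scaling) is (1, 2, 1, -1).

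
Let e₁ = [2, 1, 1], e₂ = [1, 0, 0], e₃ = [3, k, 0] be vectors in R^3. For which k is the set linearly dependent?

Place the vectors as rows of a 3×3 matrix; dependence ⇔ determinant zero.
Cofactor expansion gives det = k.
Solving k = 0 yields k = 0.

k = 0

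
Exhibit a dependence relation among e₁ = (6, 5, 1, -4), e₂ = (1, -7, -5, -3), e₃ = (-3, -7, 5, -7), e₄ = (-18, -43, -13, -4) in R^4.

Write the vectors as columns of a matrix and find a nonzero vector in its null space.
The free variable yields coefficients (3, -3, -1, 1) (any nonzero multiple also works).

3e₁ - 3e₂ - e₃ + e₄ = 0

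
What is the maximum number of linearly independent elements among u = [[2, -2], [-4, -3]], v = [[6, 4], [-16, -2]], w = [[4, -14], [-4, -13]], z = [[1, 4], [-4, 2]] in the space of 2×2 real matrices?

Use coordinates relative to {E₁₁, E₁₂, E₂₁, E₂₂}.
Row-reduce the 4×4 matrix with these as rows.
Reduction leaves 2 leading entries, giving rank 2.

2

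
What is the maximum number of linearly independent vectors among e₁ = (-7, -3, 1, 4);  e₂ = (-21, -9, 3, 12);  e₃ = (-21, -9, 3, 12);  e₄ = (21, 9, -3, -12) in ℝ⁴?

1

Put the 4×4 matrix [e₁|e₂|e₃|e₄] into echelon form.
Exactly 1 pivot survives; hence the rank is 1.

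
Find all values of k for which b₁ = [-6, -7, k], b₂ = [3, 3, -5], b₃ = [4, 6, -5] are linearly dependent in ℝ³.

The vectors are dependent exactly when the determinant of the matrix with rows b₁, b₂, b₃ vanishes.
The determinant works out to 6*k - 55.
Solving 6*k - 55 = 0 yields k = 55/6.

k = 55/6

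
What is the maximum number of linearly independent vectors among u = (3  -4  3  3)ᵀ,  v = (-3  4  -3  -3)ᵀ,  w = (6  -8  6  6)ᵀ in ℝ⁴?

1

Apply Gaussian elimination to the matrix whose rows are u, v, w.
The echelon form has 1 nonzero row, so the rank is 1.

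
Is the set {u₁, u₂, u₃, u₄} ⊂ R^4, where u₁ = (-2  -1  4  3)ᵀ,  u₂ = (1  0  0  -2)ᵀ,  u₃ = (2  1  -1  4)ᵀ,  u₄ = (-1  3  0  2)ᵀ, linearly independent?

The matrix [u₁|u₂|u₃|u₄] has determinant -93.
A nonzero determinant means the columns are linearly independent.

linearly independent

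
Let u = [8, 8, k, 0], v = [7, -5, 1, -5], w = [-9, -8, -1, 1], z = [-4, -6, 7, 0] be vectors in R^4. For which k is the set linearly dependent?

Dependence holds iff the 4×4 matrix [u v w z] is singular.
Cofactor expansion gives det = 456 - 48*k.
Solving 456 - 48*k = 0 yields k = 19/2.

k = 19/2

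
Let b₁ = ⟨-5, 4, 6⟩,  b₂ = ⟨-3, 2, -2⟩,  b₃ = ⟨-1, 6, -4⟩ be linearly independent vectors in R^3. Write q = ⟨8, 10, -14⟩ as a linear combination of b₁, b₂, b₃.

Since b₁, b₂, b₃ are independent, the coefficients expressing q are uniquely determined by a linear system.
Back-substitution yields (α₁, α₂, α₃) = (-1, -2, 3).

q = -b₁ - 2b₂ + 3b₃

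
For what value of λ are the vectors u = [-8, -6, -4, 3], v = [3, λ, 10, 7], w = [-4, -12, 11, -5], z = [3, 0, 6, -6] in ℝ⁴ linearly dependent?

λ = -54/7

The set is linearly dependent precisely when det[u; v; w; z] = 0.
Expanding, det = 273*λ + 2106.
Setting this to zero gives λ = -54/7.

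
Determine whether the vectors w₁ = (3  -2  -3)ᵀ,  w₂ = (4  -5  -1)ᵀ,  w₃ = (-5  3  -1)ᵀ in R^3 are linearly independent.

linearly independent

Row-reduce the matrix whose columns are w₁, w₂, w₃.
The reduction yields 3 nonzero rows, so the rank is 3.
Since rank = 3 (the number of vectors), the set is linearly independent.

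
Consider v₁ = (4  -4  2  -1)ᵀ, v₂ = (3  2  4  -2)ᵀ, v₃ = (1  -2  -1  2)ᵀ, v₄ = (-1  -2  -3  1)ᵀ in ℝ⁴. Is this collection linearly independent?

Place the vectors as rows of a 4×4 matrix and reduce to echelon form.
The reduction yields 4 nonzero rows, so the rank is 4.
Since rank = 4 (the number of vectors), the set is linearly independent.

linearly independent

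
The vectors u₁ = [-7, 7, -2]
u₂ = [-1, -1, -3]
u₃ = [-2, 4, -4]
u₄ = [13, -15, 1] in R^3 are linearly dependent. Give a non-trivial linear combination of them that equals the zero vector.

Solve the homogeneous system with u₁, u₂, u₃, u₄ as columns by row-reducing the coefficient matrix.
One solution (up to scaling) is (2, -1, 0, 1).

2u₁ - u₂ + u₄ = 0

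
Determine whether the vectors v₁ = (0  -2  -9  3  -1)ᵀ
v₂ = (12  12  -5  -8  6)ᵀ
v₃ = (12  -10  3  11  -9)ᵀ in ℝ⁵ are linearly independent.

Row-reduce the matrix whose columns are v₁, v₂, v₃.
The reduction yields 3 nonzero rows, so the rank is 3.
Since rank = 3 (the number of vectors), the set is linearly independent.

linearly independent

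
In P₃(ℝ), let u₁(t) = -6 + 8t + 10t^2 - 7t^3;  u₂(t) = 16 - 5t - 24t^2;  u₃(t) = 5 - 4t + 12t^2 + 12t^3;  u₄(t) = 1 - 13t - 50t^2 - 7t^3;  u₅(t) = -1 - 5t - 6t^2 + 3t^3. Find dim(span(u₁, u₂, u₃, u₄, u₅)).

Use coordinates relative to {1, t, …, t^3}.
Put the 4×5 matrix [u₁|u₂|u₃|u₄|u₅] into echelon form.
There are 3 pivot columns, so rank = 3.
(With 5 elements in a 4-dimensional space the rank is at most 4.)

3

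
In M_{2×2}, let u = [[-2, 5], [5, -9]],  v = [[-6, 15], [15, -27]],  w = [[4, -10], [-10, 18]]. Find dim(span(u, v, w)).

Use coordinates relative to {E₁₁, E₁₂, E₂₁, E₂₂}.
Form the matrix with u, v, w as columns and reduce.
There is 1 pivot column, so rank = 1.

1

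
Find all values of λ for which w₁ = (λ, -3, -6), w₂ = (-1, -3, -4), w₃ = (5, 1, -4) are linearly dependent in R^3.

λ = 3/4

Place the vectors as rows of a 3×3 matrix; dependence ⇔ determinant zero.
The determinant works out to 16*λ - 12.
Setting this to zero gives λ = 3/4.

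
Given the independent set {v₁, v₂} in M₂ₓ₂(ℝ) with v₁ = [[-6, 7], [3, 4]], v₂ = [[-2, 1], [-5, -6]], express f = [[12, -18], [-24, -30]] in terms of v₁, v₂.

f = -3v₁ + 3v₂

Take coordinate vectors relative to {E₁₁, E₁₂, E₂₁, E₂₂}.
Solve the system with v₁, v₂ as columns and f as the right-hand side.
Back-substitution yields (α₁, α₂) = (-3, 3).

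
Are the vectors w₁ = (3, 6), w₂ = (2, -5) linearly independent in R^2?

Form the 2×2 matrix with these as columns; its determinant is -27.
A nonzero determinant means the columns are linearly independent.

linearly independent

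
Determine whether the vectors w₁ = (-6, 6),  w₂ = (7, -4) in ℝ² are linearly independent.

Place the vectors as rows of a 2×2 matrix and reduce to echelon form.
The reduction yields 2 nonzero rows, so the rank is 2.
Since rank = 2 (the number of vectors), the set is linearly independent.

linearly independent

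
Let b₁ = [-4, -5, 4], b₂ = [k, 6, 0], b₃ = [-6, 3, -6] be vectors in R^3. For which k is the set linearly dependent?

Place the vectors as rows of a 3×3 matrix; dependence ⇔ determinant zero.
The determinant works out to 288 - 18*k.
Solving 288 - 18*k = 0 yields k = 16.

k = 16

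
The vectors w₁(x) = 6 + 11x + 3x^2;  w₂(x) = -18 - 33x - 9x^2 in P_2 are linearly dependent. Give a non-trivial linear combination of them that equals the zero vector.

3w₁ + w₂ = 0

Write each element as a vector in ℝ³ using {1, x, x^2}.
Write the vectors as columns of a matrix and find a nonzero vector in its null space.
The free variable yields coefficients (3, 1) (any nonzero multiple also works).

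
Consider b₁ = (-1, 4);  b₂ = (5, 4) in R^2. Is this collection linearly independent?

Form the 2×2 matrix with these as columns; its determinant is -24.
A nonzero determinant means the columns are linearly independent.

linearly independent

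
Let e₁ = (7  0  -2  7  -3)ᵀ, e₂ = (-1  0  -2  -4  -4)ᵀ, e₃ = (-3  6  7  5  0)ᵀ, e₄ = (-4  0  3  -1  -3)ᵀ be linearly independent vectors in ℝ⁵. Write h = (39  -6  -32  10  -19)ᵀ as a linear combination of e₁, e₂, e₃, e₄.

h = 4e₁ + 4e₂ - e₃ - 3e₄

Since e₁, e₂, e₃, e₄ are independent, the coefficients expressing h are uniquely determined by a linear system.
Back-substitution yields (c₁, …, c₄) = (4, 4, -1, -3).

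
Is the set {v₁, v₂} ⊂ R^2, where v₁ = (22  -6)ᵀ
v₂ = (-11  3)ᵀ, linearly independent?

linearly dependent

Row-reduce the matrix whose columns are v₁, v₂.
The reduction yields 1 nonzero row, so the rank is 1.
Since rank 1 < 2, the set is linearly dependent.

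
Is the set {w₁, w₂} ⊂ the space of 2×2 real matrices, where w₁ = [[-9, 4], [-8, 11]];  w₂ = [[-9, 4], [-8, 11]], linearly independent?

Take coordinates with respect to the standard basis {E₁₁, E₁₂, E₂₁, E₂₂}.
Two of the vectors are equal, giving an immediate dependence.

linearly dependent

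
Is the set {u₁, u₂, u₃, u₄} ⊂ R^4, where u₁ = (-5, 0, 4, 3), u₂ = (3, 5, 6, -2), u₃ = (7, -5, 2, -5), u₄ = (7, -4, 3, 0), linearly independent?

linearly independent

The matrix [u₁|u₂|u₃|u₄] has determinant -1999.
A nonzero determinant means the columns are linearly independent.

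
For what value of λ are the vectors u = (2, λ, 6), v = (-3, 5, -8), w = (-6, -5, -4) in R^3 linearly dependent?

Place the vectors as rows of a 3×3 matrix; dependence ⇔ determinant zero.
Cofactor expansion gives det = 36*λ + 150.
Setting this to zero gives λ = -25/6.

λ = -25/6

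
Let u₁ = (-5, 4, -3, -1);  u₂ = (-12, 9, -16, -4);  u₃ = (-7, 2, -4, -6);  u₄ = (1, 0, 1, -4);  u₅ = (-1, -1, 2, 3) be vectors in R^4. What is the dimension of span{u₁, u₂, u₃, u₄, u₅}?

Apply Gaussian elimination to the matrix whose rows are u₁, u₂, u₃, u₄, u₅.
The echelon form has 4 nonzero rows, so the rank is 4.
(With 5 elements in a 4-dimensional space the rank is at most 4.)

dim = 4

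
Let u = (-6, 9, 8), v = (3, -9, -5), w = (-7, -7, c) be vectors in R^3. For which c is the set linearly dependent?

c = 49/9

The set is linearly dependent precisely when det[u; v; w] = 0.
The determinant works out to 27*c - 147.
Solving 27*c - 147 = 0 yields c = 49/9.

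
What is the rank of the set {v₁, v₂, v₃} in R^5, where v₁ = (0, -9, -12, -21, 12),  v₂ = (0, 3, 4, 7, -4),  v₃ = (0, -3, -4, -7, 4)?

Form the matrix with v₁, v₂, v₃ as columns and reduce.
The echelon form has 1 nonzero row, so the rank is 1.

rank 1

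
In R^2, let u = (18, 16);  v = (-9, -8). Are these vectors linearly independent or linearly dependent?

linearly dependent

The matrix [u|v] has determinant 0.
A zero determinant means the columns are linearly dependent.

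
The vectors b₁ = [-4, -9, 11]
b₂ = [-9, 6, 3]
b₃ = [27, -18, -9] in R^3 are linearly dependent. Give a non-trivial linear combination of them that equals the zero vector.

3b₂ + b₃ = 0

Set up α₁b₁ + … + α₃b₃ = 0 and solve the homogeneous system.
The free variable yields coefficients (0, 3, 1) (any nonzero multiple also works).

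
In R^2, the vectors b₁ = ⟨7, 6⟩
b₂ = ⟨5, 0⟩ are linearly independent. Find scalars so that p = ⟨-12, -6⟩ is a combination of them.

p = -b₁ - b₂

Write p = a₁b₁ + a₂b₂ and equate components.
Back-substitution yields (a₁, a₂) = (-1, -1).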